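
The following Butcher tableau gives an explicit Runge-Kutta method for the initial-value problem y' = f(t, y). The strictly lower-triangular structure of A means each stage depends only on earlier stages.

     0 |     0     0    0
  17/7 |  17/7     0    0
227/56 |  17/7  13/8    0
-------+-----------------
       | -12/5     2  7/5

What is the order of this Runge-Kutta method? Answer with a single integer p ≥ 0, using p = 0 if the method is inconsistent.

b = (-12/5, 2, 7/5)
c = (0, 17/7, 227/56)
Ac = (0, 0, 221/56)
Σ b_i: (-12/5)·1 + 2·1 + 7/5·1 = 1 ✓
b·c: 2·17/7 + 7/5·227/56 = 2949/280 ≠ 1/2 ⇒ order 1.

1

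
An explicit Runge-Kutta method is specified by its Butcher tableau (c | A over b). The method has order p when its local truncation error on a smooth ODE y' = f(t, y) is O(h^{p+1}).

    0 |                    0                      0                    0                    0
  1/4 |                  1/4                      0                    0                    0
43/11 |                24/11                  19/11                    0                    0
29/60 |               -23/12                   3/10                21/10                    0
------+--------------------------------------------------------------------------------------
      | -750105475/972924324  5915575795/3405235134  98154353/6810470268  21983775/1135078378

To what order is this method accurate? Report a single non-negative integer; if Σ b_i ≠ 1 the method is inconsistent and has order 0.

b = (-750105475/972924324, 5915575795/3405235134, 98154353/6810470268, 21983775/1135078378)
c = (0, 1/4, 43/11, 29/60)
Ac = (0, 0, 19/44, 729/88)
Σ b_i: (-750105475/972924324)·1 + 5915575795/3405235134·1 + 98154353/6810470268·1 + 21983775/1135078378·1 = 1 ✓
b·c: 5915575795/3405235134·1/4 + 98154353/6810470268·43/11 + 21983775/1135078378·29/60 = 1/2 ✓
b·c²: 5915575795/3405235134·1/16 + 98154353/6810470268·1849/121 + 21983775/1135078378·841/3600 = 1/3 ✓
b·Ac: 98154353/6810470268·19/44 + 21983775/1135078378·729/88 = 1/6 ✓
b·c³: 5915575795/3405235134·1/64 + 98154353/6810470268·79507/1331 + 21983775/1135078378·24389/216000 = 2286611259307/2568520215360 ≠ 1/4 ⇒ order 3.
b·(c∘Ac): 98154353/6810470268·817/484 + 21983775/1135078378·7047/1760 = 1585877447/15566789184 ≠ 1/8
b·Ac²: 98154353/6810470268·19/176 + 21983775/1135078378·621627/19360 = 26688114029/42808670256 ≠ 1/12
b·A²c: 21983775/1135078378·399/440 = 22783185/1297232432 ≠ 1/24

3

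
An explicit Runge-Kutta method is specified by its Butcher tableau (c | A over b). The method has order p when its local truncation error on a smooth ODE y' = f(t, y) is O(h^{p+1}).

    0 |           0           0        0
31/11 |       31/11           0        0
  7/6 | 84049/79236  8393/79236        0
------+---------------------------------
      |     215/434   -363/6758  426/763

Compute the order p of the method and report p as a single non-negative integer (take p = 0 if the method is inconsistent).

3

b = (215/434, -363/6758, 426/763)
c = (0, 31/11, 7/6)
Ac = (0, 0, 763/2556)
Σ b_i: 215/434·1 + (-363/6758)·1 + 426/763·1 = 1 ✓
b·c: (-363/6758)·31/11 + 426/763·7/6 = 1/2 ✓
b·c²: (-363/6758)·961/121 + 426/763·49/36 = 1/3 ✓
b·Ac: 426/763·763/2556 = 1/6 ✓; 3 stages ⇒ order 3.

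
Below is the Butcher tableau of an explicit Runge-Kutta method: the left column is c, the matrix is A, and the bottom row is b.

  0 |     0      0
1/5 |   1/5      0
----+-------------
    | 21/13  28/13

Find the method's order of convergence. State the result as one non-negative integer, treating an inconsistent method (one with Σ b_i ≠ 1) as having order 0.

b = (21/13, 28/13)
c = (0, 1/5)
Σ b_i: 21/13·1 + 28/13·1 = 49/13 ≠ 1 ⇒ order 0.

0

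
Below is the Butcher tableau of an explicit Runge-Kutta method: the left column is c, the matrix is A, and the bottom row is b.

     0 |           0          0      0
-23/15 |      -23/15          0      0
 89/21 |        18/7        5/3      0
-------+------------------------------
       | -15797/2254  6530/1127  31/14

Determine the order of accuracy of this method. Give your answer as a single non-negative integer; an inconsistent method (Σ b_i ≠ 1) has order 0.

2

b = (-15797/2254, 6530/1127, 31/14)
c = (0, -23/15, 89/21)
Ac = (0, 0, -23/9)
Σ b_i: (-15797/2254)·1 + 6530/1127·1 + 31/14·1 = 1 ✓
b·c: 6530/1127·(-23/15) + 31/14·89/21 = 1/2 ✓
b·c²: 6530/1127·529/225 + 31/14·7921/441 = 183143/3430 ≠ 1/3 ⇒ order 2.
b·Ac: 31/14·(-23/9) = -713/126 ≠ 1/6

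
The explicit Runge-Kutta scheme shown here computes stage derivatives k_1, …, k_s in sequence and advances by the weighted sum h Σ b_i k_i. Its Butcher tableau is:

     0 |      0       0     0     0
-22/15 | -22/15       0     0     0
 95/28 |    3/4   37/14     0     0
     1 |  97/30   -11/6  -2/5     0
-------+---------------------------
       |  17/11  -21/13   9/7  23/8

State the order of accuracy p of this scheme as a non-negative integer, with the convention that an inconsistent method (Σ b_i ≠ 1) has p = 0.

0

b = (17/11, -21/13, 9/7, 23/8)
c = (0, -22/15, 95/28, 1)
Ac = (0, 0, -407/105, 839/630)
Σ b_i: 17/11·1 + (-21/13)·1 + 9/7·1 + 23/8·1 = 32759/8008 ≠ 1 ⇒ order 0.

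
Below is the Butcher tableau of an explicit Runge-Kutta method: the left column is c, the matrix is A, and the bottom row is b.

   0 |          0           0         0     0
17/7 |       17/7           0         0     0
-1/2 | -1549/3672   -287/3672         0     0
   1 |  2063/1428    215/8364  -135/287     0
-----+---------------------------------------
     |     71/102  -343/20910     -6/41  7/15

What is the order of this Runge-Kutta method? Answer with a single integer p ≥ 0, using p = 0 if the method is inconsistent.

4

b = (71/102, -343/20910, -6/41, 7/15)
c = (0, 17/7, -1/2, 1)
Ac = (0, 0, -41/216, 25/84)
Σ b_i: 71/102·1 + (-343/20910)·1 + (-6/41)·1 + 7/15·1 = 1 ✓
b·c: (-343/20910)·17/7 + (-6/41)·(-1/2) + 7/15·1 = 1/2 ✓
b·c²: (-343/20910)·289/49 + (-6/41)·1/4 + 7/15·1 = 1/3 ✓
b·Ac: (-6/41)·(-41/216) + 7/15·25/84 = 1/6 ✓
b·c³: (-343/20910)·4913/343 + (-6/41)·(-1/8) + 7/15·1 = 1/4 ✓
b·(c∘Ac): (-6/41)·41/432 + 7/15·25/84 = 1/8 ✓
b·Ac²: (-6/41)·(-697/1512) + 7/15·5/147 = 1/12 ✓
b·A²c: 7/15·5/56 = 1/24 ✓; 4 stages ⇒ order 4.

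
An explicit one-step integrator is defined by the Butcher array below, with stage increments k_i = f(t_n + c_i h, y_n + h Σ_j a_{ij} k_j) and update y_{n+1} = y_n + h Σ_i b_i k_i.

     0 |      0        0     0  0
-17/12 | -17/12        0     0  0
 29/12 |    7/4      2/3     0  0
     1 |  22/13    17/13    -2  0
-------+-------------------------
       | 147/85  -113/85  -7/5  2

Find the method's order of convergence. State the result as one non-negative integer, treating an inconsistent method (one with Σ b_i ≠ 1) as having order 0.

b = (147/85, -113/85, -7/5, 2)
c = (0, -17/12, 29/12, 1)
Ac = (0, 0, -17/18, -1043/156)
Σ b_i: 147/85·1 + (-113/85)·1 + (-7/5)·1 + 2·1 = 1 ✓
b·c: (-113/85)·(-17/12) + (-7/5)·29/12 + 2·1 = 1/2 ✓
b·c²: (-113/85)·289/144 + (-7/5)·841/144 + 2·1 = -398/45 ≠ 1/3 ⇒ order 2.
b·Ac: (-7/5)·(-17/18) + 2·(-1043/156) = -7049/585 ≠ 1/6

2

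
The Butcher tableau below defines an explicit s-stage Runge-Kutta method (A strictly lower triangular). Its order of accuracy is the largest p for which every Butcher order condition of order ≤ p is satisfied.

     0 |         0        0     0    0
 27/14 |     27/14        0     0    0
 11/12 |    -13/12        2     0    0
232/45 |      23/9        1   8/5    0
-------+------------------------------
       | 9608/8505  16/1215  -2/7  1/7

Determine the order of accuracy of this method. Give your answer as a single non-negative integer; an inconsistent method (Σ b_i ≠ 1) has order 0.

b = (9608/8505, 16/1215, -2/7, 1/7)
c = (0, 27/14, 11/12, 232/45)
Ac = (0, 0, 27/7, 713/210)
Σ b_i: 9608/8505·1 + 16/1215·1 + (-2/7)·1 + 1/7·1 = 1 ✓
b·c: 16/1215·27/14 + (-2/7)·11/12 + 1/7·232/45 = 1/2 ✓
b·c²: 16/1215·729/196 + (-2/7)·121/144 + 1/7·53824/2025 = 2862449/793800 ≠ 1/3 ⇒ order 2.
b·Ac: (-2/7)·27/7 + 1/7·713/210 = -907/1470 ≠ 1/6

2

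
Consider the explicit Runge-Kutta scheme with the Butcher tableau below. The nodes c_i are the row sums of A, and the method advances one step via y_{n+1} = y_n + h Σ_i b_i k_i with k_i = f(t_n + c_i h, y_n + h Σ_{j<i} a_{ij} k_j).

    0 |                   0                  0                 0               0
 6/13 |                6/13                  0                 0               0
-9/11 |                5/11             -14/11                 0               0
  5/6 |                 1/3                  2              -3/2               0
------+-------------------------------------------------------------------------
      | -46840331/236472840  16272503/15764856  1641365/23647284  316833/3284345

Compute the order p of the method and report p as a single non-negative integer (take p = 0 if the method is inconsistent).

3

b = (-46840331/236472840, 16272503/15764856, 1641365/23647284, 316833/3284345)
c = (0, 6/13, -9/11, 5/6)
Ac = (0, 0, -84/143, 615/286)
Σ b_i: (-46840331/236472840)·1 + 16272503/15764856·1 + 1641365/23647284·1 + 316833/3284345·1 = 1 ✓
b·c: 16272503/15764856·6/13 + 1641365/23647284·(-9/11) + 316833/3284345·5/6 = 1/2 ✓
b·c²: 16272503/15764856·36/169 + 1641365/23647284·81/121 + 316833/3284345·25/36 = 1/3 ✓
b·Ac: 1641365/23647284·(-84/143) + 316833/3284345·615/286 = 1/6 ✓
b·c³: 16272503/15764856·216/2197 + 1641365/23647284·(-729/1331) + 316833/3284345·125/216 = 806782051/6763123224 ≠ 1/4 ⇒ order 3.
b·(c∘Ac): 1641365/23647284·756/1573 + 316833/3284345·1025/572 = 7044075/34157188 ≠ 1/8
b·Ac²: 1641365/23647284·(-504/1859) + 316833/3284345·(-23643/40898) = -70060033/939322670 ≠ 1/12
b·A²c: 316833/3284345·126/143 = 3629178/42696485 ≠ 1/24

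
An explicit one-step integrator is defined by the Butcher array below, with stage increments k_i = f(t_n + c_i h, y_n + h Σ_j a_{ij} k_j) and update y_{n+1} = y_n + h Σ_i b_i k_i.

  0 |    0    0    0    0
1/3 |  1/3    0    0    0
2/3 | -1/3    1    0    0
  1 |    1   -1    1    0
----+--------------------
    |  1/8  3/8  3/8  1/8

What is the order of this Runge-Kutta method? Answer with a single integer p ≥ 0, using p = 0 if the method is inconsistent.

b = (1/8, 3/8, 3/8, 1/8)
c = (0, 1/3, 2/3, 1)
Ac = (0, 0, 1/3, 1/3)
Σ b_i: 1/8·1 + 3/8·1 + 3/8·1 + 1/8·1 = 1 ✓
b·c: 3/8·1/3 + 3/8·2/3 + 1/8·1 = 1/2 ✓
b·c²: 3/8·1/9 + 3/8·4/9 + 1/8·1 = 1/3 ✓
b·Ac: 3/8·1/3 + 1/8·1/3 = 1/6 ✓
b·c³: 3/8·1/27 + 3/8·8/27 + 1/8·1 = 1/4 ✓
b·(c∘Ac): 3/8·2/9 + 1/8·1/3 = 1/8 ✓
b·Ac²: 3/8·1/9 + 1/8·1/3 = 1/12 ✓
b·A²c: 1/8·1/3 = 1/24 ✓; 4 stages ⇒ order 4.

4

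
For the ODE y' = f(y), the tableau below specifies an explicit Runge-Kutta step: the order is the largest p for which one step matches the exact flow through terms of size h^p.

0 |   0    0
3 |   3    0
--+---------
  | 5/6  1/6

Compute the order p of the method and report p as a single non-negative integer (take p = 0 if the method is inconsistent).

2

b = (5/6, 1/6)
c = (0, 3)
Σ b_i: 5/6·1 + 1/6·1 = 1 ✓
b·c: 1/6·3 = 1/2 ✓; 2 stages ⇒ order 2.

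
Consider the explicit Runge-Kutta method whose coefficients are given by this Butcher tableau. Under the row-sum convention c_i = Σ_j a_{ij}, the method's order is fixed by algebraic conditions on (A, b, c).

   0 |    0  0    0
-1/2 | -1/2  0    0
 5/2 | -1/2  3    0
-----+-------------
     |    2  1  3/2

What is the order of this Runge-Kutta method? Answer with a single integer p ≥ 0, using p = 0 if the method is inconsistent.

0

b = (2, 1, 3/2)
c = (0, -1/2, 5/2)
Ac = (0, 0, -3/2)
Σ b_i: 2·1 + 1·1 + 3/2·1 = 9/2 ≠ 1 ⇒ order 0.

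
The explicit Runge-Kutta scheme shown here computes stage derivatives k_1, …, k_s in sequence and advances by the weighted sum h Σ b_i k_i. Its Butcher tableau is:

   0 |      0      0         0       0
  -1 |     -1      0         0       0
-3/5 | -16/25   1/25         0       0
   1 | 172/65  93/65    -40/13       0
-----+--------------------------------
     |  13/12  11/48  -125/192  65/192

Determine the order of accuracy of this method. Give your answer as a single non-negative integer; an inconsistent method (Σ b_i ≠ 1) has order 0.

4

b = (13/12, 11/48, -125/192, 65/192)
c = (0, -1, -3/5, 1)
Ac = (0, 0, -1/25, 27/65)
Σ b_i: 13/12·1 + 11/48·1 + (-125/192)·1 + 65/192·1 = 1 ✓
b·c: 11/48·(-1) + (-125/192)·(-3/5) + 65/192·1 = 1/2 ✓
b·c²: 11/48·1 + (-125/192)·9/25 + 65/192·1 = 1/3 ✓
b·Ac: (-125/192)·(-1/25) + 65/192·27/65 = 1/6 ✓
b·c³: 11/48·(-1) + (-125/192)·(-27/125) + 65/192·1 = 1/4 ✓
b·(c∘Ac): (-125/192)·3/125 + 65/192·27/65 = 1/8 ✓
b·Ac²: (-125/192)·1/25 + 65/192·21/65 = 1/12 ✓
b·A²c: 65/192·8/65 = 1/24 ✓; 4 stages ⇒ order 4.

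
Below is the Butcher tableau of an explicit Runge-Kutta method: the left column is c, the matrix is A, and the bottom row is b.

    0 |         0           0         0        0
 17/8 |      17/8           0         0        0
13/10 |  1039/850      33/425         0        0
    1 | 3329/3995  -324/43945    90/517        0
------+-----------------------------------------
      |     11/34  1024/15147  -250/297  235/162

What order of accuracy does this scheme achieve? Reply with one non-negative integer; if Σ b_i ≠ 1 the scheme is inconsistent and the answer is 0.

b = (11/34, 1024/15147, -250/297, 235/162)
c = (0, 17/8, 13/10, 1)
Ac = (0, 0, 33/200, 99/470)
Σ b_i: 11/34·1 + 1024/15147·1 + (-250/297)·1 + 235/162·1 = 1 ✓
b·c: 1024/15147·17/8 + (-250/297)·13/10 + 235/162·1 = 1/2 ✓
b·c²: 1024/15147·289/64 + (-250/297)·169/100 + 235/162·1 = 1/3 ✓
b·Ac: (-250/297)·33/200 + 235/162·99/470 = 1/6 ✓
b·c³: 1024/15147·4913/512 + (-250/297)·2197/1000 + 235/162·1 = 1/4 ✓
b·(c∘Ac): (-250/297)·429/2000 + 235/162·99/470 = 1/8 ✓
b·Ac²: (-250/297)·561/1600 + 235/162·981/3760 = 1/12 ✓
b·A²c: 235/162·27/940 = 1/24 ✓; 4 stages ⇒ order 4.

4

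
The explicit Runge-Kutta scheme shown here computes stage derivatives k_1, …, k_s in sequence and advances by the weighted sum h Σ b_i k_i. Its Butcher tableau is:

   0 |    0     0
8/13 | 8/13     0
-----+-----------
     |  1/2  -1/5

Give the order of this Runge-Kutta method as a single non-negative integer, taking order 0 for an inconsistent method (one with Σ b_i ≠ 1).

b = (1/2, -1/5)
c = (0, 8/13)
Σ b_i: 1/2·1 + (-1/5)·1 = 3/10 ≠ 1 ⇒ order 0.

0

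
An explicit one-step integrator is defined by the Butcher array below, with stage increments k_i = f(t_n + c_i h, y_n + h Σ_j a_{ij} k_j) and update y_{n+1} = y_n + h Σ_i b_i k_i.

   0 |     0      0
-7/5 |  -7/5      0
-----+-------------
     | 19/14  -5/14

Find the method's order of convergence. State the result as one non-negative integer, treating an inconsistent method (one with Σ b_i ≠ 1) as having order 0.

b = (19/14, -5/14)
c = (0, -7/5)
Σ b_i: 19/14·1 + (-5/14)·1 = 1 ✓
b·c: (-5/14)·(-7/5) = 1/2 ✓; 2 stages ⇒ order 2.

2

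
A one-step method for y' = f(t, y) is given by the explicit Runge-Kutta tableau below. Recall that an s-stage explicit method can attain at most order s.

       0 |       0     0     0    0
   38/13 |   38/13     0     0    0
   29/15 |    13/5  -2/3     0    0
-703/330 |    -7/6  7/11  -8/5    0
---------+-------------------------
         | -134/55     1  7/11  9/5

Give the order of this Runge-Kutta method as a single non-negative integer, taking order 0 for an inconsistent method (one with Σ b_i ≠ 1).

b = (-134/55, 1, 7/11, 9/5)
c = (0, 38/13, 29/15, -703/330)
Ac = (0, 0, -76/39, -13226/10725)
Σ b_i: (-134/55)·1 + 1·1 + 7/11·1 + 9/5·1 = 1 ✓
b·c: 1·38/13 + 7/11·29/15 + 9/5·(-703/330) = 6839/21450 ≠ 1/2 ⇒ order 1.

1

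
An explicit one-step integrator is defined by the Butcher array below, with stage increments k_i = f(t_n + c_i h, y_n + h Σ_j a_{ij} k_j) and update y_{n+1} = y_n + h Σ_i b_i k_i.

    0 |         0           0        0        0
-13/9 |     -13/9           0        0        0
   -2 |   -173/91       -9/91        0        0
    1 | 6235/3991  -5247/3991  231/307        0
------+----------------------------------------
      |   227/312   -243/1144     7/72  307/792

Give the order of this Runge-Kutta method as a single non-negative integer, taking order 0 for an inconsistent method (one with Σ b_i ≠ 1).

4

b = (227/312, -243/1144, 7/72, 307/792)
c = (0, -13/9, -2, 1)
Ac = (0, 0, 1/7, 121/307)
Σ b_i: 227/312·1 + (-243/1144)·1 + 7/72·1 + 307/792·1 = 1 ✓
b·c: (-243/1144)·(-13/9) + 7/72·(-2) + 307/792·1 = 1/2 ✓
b·c²: (-243/1144)·169/81 + 7/72·4 + 307/792·1 = 1/3 ✓
b·Ac: 7/72·1/7 + 307/792·121/307 = 1/6 ✓
b·c³: (-243/1144)·(-2197/729) + 7/72·(-8) + 307/792·1 = 1/4 ✓
b·(c∘Ac): 7/72·(-2/7) + 307/792·121/307 = 1/8 ✓
b·Ac²: 7/72·(-13/63) + 307/792·737/2763 = 1/12 ✓
b·A²c: 307/792·33/307 = 1/24 ✓; 4 stages ⇒ order 4.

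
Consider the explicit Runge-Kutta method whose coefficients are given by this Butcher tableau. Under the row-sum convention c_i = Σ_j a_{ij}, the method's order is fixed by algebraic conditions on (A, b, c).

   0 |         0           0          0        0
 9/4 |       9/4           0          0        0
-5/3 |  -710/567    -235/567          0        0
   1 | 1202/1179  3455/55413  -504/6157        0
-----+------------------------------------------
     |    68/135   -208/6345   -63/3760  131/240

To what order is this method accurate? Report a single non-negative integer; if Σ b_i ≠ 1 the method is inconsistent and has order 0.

b = (68/135, -208/6345, -63/3760, 131/240)
c = (0, 9/4, -5/3, 1)
Ac = (0, 0, -235/252, 145/524)
Σ b_i: 68/135·1 + (-208/6345)·1 + (-63/3760)·1 + 131/240·1 = 1 ✓
b·c: (-208/6345)·9/4 + (-63/3760)·(-5/3) + 131/240·1 = 1/2 ✓
b·c²: (-208/6345)·81/16 + (-63/3760)·25/9 + 131/240·1 = 1/3 ✓
b·Ac: (-63/3760)·(-235/252) + 131/240·145/524 = 1/6 ✓
b·c³: (-208/6345)·729/64 + (-63/3760)·(-125/27) + 131/240·1 = 1/4 ✓
b·(c∘Ac): (-63/3760)·1175/756 + 131/240·145/524 = 1/8 ✓
b·Ac²: (-63/3760)·(-235/112) + 131/240·185/2096 = 1/12 ✓
b·A²c: 131/240·10/131 = 1/24 ✓; 4 stages ⇒ order 4.

4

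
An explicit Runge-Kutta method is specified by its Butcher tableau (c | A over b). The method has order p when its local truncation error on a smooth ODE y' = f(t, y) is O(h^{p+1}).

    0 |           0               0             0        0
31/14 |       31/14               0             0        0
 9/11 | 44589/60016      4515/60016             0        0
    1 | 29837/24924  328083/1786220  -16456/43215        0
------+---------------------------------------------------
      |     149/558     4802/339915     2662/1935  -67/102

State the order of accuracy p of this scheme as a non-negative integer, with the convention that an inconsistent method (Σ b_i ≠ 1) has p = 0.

b = (149/558, 4802/339915, 2662/1935, -67/102)
c = (0, 31/14, 9/11, 1)
Ac = (0, 0, 645/3872, 51/536)
Σ b_i: 149/558·1 + 4802/339915·1 + 2662/1935·1 + (-67/102)·1 = 1 ✓
b·c: 4802/339915·31/14 + 2662/1935·9/11 + (-67/102)·1 = 1/2 ✓
b·c²: 4802/339915·961/196 + 2662/1935·81/121 + (-67/102)·1 = 1/3 ✓
b·Ac: 2662/1935·645/3872 + (-67/102)·51/536 = 1/6 ✓
b·c³: 4802/339915·29791/2744 + 2662/1935·729/1331 + (-67/102)·1 = 1/4 ✓
b·(c∘Ac): 2662/1935·5805/42592 + (-67/102)·51/536 = 1/8 ✓
b·Ac²: 2662/1935·19995/54208 + (-67/102)·4845/7504 = 1/12 ✓
b·A²c: (-67/102)·(-17/268) = 1/24 ✓; 4 stages ⇒ order 4.

4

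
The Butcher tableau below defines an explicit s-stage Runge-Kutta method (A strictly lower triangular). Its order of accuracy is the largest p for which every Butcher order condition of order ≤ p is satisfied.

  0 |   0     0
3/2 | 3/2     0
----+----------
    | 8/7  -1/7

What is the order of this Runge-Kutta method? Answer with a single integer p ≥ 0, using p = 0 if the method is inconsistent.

b = (8/7, -1/7)
c = (0, 3/2)
Σ b_i: 8/7·1 + (-1/7)·1 = 1 ✓
b·c: (-1/7)·3/2 = -3/14 ≠ 1/2 ⇒ order 1.

1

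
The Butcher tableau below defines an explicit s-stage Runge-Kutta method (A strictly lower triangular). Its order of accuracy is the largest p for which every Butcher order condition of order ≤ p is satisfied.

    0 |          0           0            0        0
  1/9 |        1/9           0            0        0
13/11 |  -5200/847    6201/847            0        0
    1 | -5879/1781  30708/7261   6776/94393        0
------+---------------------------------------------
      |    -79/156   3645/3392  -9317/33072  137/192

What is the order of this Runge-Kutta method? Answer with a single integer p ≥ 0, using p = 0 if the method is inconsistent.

4

b = (-79/156, 3645/3392, -9317/33072, 137/192)
c = (0, 1/9, 13/11, 1)
Ac = (0, 0, 689/847, 76/137)
Σ b_i: (-79/156)·1 + 3645/3392·1 + (-9317/33072)·1 + 137/192·1 = 1 ✓
b·c: 3645/3392·1/9 + (-9317/33072)·13/11 + 137/192·1 = 1/2 ✓
b·c²: 3645/3392·1/81 + (-9317/33072)·169/121 + 137/192·1 = 1/3 ✓
b·Ac: (-9317/33072)·689/847 + 137/192·76/137 = 1/6 ✓
b·c³: 3645/3392·1/729 + (-9317/33072)·2197/1331 + 137/192·1 = 1/4 ✓
b·(c∘Ac): (-9317/33072)·8957/9317 + 137/192·76/137 = 1/8 ✓
b·Ac²: (-9317/33072)·689/7623 + 137/192·188/1233 = 1/12 ✓
b·A²c: 137/192·8/137 = 1/24 ✓; 4 stages ⇒ order 4.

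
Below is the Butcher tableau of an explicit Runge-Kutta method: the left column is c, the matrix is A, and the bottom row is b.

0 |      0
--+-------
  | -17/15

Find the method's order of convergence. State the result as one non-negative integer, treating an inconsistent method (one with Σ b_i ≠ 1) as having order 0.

0

b = (-17/15)
c = (0)
Σ b_i: (-17/15)·1 = -17/15 ≠ 1 ⇒ order 0.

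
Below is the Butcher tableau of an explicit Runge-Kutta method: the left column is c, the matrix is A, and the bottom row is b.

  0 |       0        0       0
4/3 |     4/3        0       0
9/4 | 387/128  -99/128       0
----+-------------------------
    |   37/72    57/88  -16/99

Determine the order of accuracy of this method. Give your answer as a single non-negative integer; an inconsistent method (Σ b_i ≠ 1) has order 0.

b = (37/72, 57/88, -16/99)
c = (0, 4/3, 9/4)
Ac = (0, 0, -33/32)
Σ b_i: 37/72·1 + 57/88·1 + (-16/99)·1 = 1 ✓
b·c: 57/88·4/3 + (-16/99)·9/4 = 1/2 ✓
b·c²: 57/88·16/9 + (-16/99)·81/16 = 1/3 ✓
b·Ac: (-16/99)·(-33/32) = 1/6 ✓; 3 stages ⇒ order 3.

3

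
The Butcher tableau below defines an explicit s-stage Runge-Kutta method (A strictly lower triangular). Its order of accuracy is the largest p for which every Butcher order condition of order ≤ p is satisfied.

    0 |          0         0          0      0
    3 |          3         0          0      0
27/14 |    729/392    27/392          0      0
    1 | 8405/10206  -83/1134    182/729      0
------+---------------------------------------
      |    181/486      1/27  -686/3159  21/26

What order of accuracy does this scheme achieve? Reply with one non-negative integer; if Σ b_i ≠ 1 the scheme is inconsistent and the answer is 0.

4

b = (181/486, 1/27, -686/3159, 21/26)
c = (0, 3, 27/14, 1)
Ac = (0, 0, 81/392, 11/42)
Σ b_i: 181/486·1 + 1/27·1 + (-686/3159)·1 + 21/26·1 = 1 ✓
b·c: 1/27·3 + (-686/3159)·27/14 + 21/26·1 = 1/2 ✓
b·c²: 1/27·9 + (-686/3159)·729/196 + 21/26·1 = 1/3 ✓
b·Ac: (-686/3159)·81/392 + 21/26·11/42 = 1/6 ✓
b·c³: 1/27·27 + (-686/3159)·19683/2744 + 21/26·1 = 1/4 ✓
b·(c∘Ac): (-686/3159)·2187/5488 + 21/26·11/42 = 1/8 ✓
b·Ac²: (-686/3159)·243/392 + 21/26·17/63 = 1/12 ✓
b·A²c: 21/26·13/252 = 1/24 ✓; 4 stages ⇒ order 4.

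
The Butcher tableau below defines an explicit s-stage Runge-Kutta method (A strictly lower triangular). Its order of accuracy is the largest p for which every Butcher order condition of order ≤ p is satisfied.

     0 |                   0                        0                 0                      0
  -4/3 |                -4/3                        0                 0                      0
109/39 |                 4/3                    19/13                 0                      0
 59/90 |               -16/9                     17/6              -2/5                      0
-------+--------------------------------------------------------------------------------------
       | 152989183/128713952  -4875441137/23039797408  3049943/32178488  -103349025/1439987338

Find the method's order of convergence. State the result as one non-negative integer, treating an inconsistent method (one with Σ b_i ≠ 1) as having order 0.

3

b = (152989183/128713952, -4875441137/23039797408, 3049943/32178488, -103349025/1439987338)
c = (0, -4/3, 109/39, 59/90)
Ac = (0, 0, -76/39, -2864/585)
Σ b_i: 152989183/128713952·1 + (-4875441137/23039797408)·1 + 3049943/32178488·1 + (-103349025/1439987338)·1 = 1 ✓
b·c: (-4875441137/23039797408)·(-4/3) + 3049943/32178488·109/39 + (-103349025/1439987338)·59/90 = 1/2 ✓
b·c²: (-4875441137/23039797408)·16/9 + 3049943/32178488·11881/1521 + (-103349025/1439987338)·3481/8100 = 1/3 ✓
b·Ac: 3049943/32178488·(-76/39) + (-103349025/1439987338)·(-2864/585) = 1/6 ✓
b·c³: (-4875441137/23039797408)·(-64/27) + 3049943/32178488·1295029/59319 + (-103349025/1439987338)·205379/729000 = 864249906733/338839478640 ≠ 1/4 ⇒ order 3.
b·(c∘Ac): 3049943/32178488·(-8284/1521) + (-103349025/1439987338)·(-84488/26325) = -6899387/24133866 ≠ 1/8
b·Ac²: 3049943/32178488·304/117 + (-103349025/1439987338)·43634/22815 = 9182811371/84239259273 ≠ 1/12
b·A²c: (-103349025/1439987338)·152/195 = -40279620/719993669 ≠ 1/24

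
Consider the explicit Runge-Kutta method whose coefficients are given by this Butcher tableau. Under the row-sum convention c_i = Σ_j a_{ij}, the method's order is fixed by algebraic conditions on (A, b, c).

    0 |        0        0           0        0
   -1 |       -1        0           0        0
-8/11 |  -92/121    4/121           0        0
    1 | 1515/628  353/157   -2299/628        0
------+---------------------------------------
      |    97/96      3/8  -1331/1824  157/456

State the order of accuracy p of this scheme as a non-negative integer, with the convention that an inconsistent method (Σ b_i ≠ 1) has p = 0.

4

b = (97/96, 3/8, -1331/1824, 157/456)
c = (0, -1, -8/11, 1)
Ac = (0, 0, -4/121, 65/157)
Σ b_i: 97/96·1 + 3/8·1 + (-1331/1824)·1 + 157/456·1 = 1 ✓
b·c: 3/8·(-1) + (-1331/1824)·(-8/11) + 157/456·1 = 1/2 ✓
b·c²: 3/8·1 + (-1331/1824)·64/121 + 157/456·1 = 1/3 ✓
b·Ac: (-1331/1824)·(-4/121) + 157/456·65/157 = 1/6 ✓
b·c³: 3/8·(-1) + (-1331/1824)·(-512/1331) + 157/456·1 = 1/4 ✓
b·(c∘Ac): (-1331/1824)·32/1331 + 157/456·65/157 = 1/8 ✓
b·Ac²: (-1331/1824)·4/121 + 157/456·49/157 = 1/12 ✓
b·A²c: 157/456·19/157 = 1/24 ✓; 4 stages ⇒ order 4.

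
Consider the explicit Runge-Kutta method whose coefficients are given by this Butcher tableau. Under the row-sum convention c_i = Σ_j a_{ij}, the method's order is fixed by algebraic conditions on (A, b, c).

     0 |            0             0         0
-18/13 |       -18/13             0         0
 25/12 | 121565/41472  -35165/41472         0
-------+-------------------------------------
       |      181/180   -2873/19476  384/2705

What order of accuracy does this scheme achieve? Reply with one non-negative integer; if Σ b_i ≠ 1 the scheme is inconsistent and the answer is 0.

b = (181/180, -2873/19476, 384/2705)
c = (0, -18/13, 25/12)
Ac = (0, 0, 2705/2304)
Σ b_i: 181/180·1 + (-2873/19476)·1 + 384/2705·1 = 1 ✓
b·c: (-2873/19476)·(-18/13) + 384/2705·25/12 = 1/2 ✓
b·c²: (-2873/19476)·324/169 + 384/2705·625/144 = 1/3 ✓
b·Ac: 384/2705·2705/2304 = 1/6 ✓; 3 stages ⇒ order 3.

3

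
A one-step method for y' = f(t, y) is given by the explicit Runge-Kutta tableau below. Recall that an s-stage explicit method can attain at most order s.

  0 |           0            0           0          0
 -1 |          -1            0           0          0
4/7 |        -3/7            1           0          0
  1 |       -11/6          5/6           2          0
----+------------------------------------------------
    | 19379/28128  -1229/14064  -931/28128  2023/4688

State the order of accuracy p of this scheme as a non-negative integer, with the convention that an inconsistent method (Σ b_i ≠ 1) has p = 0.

3

b = (19379/28128, -1229/14064, -931/28128, 2023/4688)
c = (0, -1, 4/7, 1)
Ac = (0, 0, -1, 13/42)
Σ b_i: 19379/28128·1 + (-1229/14064)·1 + (-931/28128)·1 + 2023/4688·1 = 1 ✓
b·c: (-1229/14064)·(-1) + (-931/28128)·4/7 + 2023/4688·1 = 1/2 ✓
b·c²: (-1229/14064)·1 + (-931/28128)·16/49 + 2023/4688·1 = 1/3 ✓
b·Ac: (-931/28128)·(-1) + 2023/4688·13/42 = 1/6 ✓
b·c³: (-1229/14064)·(-1) + (-931/28128)·64/343 + 2023/4688·1 = 8413/16408 ≠ 1/4 ⇒ order 3.
b·(c∘Ac): (-931/28128)·(-4/7) + 2023/4688·13/42 = 4289/28128 ≠ 1/8
b·Ac²: (-931/28128)·1 + 2023/4688·437/294 = 3743/6153 ≠ 1/12
b·A²c: 2023/4688·(-2) = -2023/2344 ≠ 1/24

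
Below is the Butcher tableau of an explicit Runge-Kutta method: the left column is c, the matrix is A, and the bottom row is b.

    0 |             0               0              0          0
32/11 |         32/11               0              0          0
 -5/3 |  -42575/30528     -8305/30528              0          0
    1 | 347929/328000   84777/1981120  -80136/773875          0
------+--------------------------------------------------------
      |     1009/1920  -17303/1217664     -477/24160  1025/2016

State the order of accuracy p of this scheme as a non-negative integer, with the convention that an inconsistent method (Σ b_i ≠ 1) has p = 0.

b = (1009/1920, -17303/1217664, -477/24160, 1025/2016)
c = (0, 32/11, -5/3, 1)
Ac = (0, 0, -755/954, 609/2050)
Σ b_i: 1009/1920·1 + (-17303/1217664)·1 + (-477/24160)·1 + 1025/2016·1 = 1 ✓
b·c: (-17303/1217664)·32/11 + (-477/24160)·(-5/3) + 1025/2016·1 = 1/2 ✓
b·c²: (-17303/1217664)·1024/121 + (-477/24160)·25/9 + 1025/2016·1 = 1/3 ✓
b·Ac: (-477/24160)·(-755/954) + 1025/2016·609/2050 = 1/6 ✓
b·c³: (-17303/1217664)·32768/1331 + (-477/24160)·(-125/27) + 1025/2016·1 = 1/4 ✓
b·(c∘Ac): (-477/24160)·3775/2862 + 1025/2016·609/2050 = 1/8 ✓
b·Ac²: (-477/24160)·(-12080/5247) + 1025/2016·168/2255 = 1/12 ✓
b·A²c: 1025/2016·84/1025 = 1/24 ✓; 4 stages ⇒ order 4.

4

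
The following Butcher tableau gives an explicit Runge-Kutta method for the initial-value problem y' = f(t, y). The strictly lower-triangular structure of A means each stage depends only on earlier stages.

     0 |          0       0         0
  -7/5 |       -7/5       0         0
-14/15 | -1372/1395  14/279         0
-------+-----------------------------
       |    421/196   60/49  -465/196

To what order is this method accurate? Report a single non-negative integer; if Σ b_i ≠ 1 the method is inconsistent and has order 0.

3

b = (421/196, 60/49, -465/196)
c = (0, -7/5, -14/15)
Ac = (0, 0, -98/1395)
Σ b_i: 421/196·1 + 60/49·1 + (-465/196)·1 = 1 ✓
b·c: 60/49·(-7/5) + (-465/196)·(-14/15) = 1/2 ✓
b·c²: 60/49·49/25 + (-465/196)·196/225 = 1/3 ✓
b·Ac: (-465/196)·(-98/1395) = 1/6 ✓; 3 stages ⇒ order 3.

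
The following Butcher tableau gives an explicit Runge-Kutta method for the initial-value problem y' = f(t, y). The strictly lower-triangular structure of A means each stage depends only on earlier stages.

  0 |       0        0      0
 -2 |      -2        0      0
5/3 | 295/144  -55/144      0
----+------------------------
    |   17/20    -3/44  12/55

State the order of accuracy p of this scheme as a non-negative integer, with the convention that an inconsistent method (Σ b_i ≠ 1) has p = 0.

3

b = (17/20, -3/44, 12/55)
c = (0, -2, 5/3)
Ac = (0, 0, 55/72)
Σ b_i: 17/20·1 + (-3/44)·1 + 12/55·1 = 1 ✓
b·c: (-3/44)·(-2) + 12/55·5/3 = 1/2 ✓
b·c²: (-3/44)·4 + 12/55·25/9 = 1/3 ✓
b·Ac: 12/55·55/72 = 1/6 ✓; 3 stages ⇒ order 3.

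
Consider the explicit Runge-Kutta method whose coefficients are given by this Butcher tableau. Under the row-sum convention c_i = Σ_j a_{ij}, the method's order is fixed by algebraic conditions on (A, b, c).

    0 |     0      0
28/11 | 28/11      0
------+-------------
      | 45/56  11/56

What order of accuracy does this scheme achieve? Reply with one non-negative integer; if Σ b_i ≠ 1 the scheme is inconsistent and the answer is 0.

b = (45/56, 11/56)
c = (0, 28/11)
Σ b_i: 45/56·1 + 11/56·1 = 1 ✓
b·c: 11/56·28/11 = 1/2 ✓; 2 stages ⇒ order 2.

2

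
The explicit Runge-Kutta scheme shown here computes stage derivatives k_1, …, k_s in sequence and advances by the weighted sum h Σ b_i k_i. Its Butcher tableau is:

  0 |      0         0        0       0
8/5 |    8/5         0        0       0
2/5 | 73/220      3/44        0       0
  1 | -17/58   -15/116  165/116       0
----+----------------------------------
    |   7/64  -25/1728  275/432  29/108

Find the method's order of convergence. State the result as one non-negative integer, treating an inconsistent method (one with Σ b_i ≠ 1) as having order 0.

b = (7/64, -25/1728, 275/432, 29/108)
c = (0, 8/5, 2/5, 1)
Ac = (0, 0, 6/55, 21/58)
Σ b_i: 7/64·1 + (-25/1728)·1 + 275/432·1 + 29/108·1 = 1 ✓
b·c: (-25/1728)·8/5 + 275/432·2/5 + 29/108·1 = 1/2 ✓
b·c²: (-25/1728)·64/25 + 275/432·4/25 + 29/108·1 = 1/3 ✓
b·Ac: 275/432·6/55 + 29/108·21/58 = 1/6 ✓
b·c³: (-25/1728)·512/125 + 275/432·8/125 + 29/108·1 = 1/4 ✓
b·(c∘Ac): 275/432·12/275 + 29/108·21/58 = 1/8 ✓
b·Ac²: 275/432·48/275 + 29/108·(-3/29) = 1/12 ✓
b·A²c: 29/108·9/58 = 1/24 ✓; 4 stages ⇒ order 4.

4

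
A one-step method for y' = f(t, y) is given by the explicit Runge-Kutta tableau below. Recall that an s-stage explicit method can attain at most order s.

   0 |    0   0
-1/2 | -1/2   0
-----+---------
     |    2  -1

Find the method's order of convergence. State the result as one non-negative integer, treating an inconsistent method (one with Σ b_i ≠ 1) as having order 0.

b = (2, -1)
c = (0, -1/2)
Σ b_i: 2·1 + (-1)·1 = 1 ✓
b·c: (-1)·(-1/2) = 1/2 ✓; 2 stages ⇒ order 2.

2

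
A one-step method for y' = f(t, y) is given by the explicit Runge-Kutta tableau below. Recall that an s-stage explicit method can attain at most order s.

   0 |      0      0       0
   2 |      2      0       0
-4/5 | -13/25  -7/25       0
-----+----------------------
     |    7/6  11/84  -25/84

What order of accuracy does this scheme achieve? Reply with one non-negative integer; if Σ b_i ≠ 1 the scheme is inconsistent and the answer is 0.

3

b = (7/6, 11/84, -25/84)
c = (0, 2, -4/5)
Ac = (0, 0, -14/25)
Σ b_i: 7/6·1 + 11/84·1 + (-25/84)·1 = 1 ✓
b·c: 11/84·2 + (-25/84)·(-4/5) = 1/2 ✓
b·c²: 11/84·4 + (-25/84)·16/25 = 1/3 ✓
b·Ac: (-25/84)·(-14/25) = 1/6 ✓; 3 stages ⇒ order 3.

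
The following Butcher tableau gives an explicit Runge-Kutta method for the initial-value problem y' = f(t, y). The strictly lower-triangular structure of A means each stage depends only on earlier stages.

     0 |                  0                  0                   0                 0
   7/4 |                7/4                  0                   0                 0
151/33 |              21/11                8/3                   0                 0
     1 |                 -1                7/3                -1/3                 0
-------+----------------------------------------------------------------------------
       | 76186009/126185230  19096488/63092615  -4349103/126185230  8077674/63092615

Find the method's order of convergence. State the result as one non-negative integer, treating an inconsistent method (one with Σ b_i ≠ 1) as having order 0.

3

b = (76186009/126185230, 19096488/63092615, -4349103/126185230, 8077674/63092615)
c = (0, 7/4, 151/33, 1)
Ac = (0, 0, 14/3, 1013/396)
Σ b_i: 76186009/126185230·1 + 19096488/63092615·1 + (-4349103/126185230)·1 + 8077674/63092615·1 = 1 ✓
b·c: 19096488/63092615·7/4 + (-4349103/126185230)·151/33 + 8077674/63092615·1 = 1/2 ✓
b·c²: 19096488/63092615·49/16 + (-4349103/126185230)·22801/1089 + 8077674/63092615·1 = 1/3 ✓
b·Ac: (-4349103/126185230)·14/3 + 8077674/63092615·1013/396 = 1/6 ✓
b·c³: 19096488/63092615·343/64 + (-4349103/126185230)·3442951/35937 + 8077674/63092615·1 = -77545035539/49969351080 ≠ 1/4 ⇒ order 3.
b·(c∘Ac): (-4349103/126185230)·2114/99 + 8077674/63092615·1013/396 = -51542039/126185230 ≠ 1/8
b·Ac²: (-4349103/126185230)·49/6 + 8077674/63092615·8711/52272 = -12998868523/49969351080 ≠ 1/12
b·A²c: 8077674/63092615·(-14/9) = -37695812/189277845 ≠ 1/24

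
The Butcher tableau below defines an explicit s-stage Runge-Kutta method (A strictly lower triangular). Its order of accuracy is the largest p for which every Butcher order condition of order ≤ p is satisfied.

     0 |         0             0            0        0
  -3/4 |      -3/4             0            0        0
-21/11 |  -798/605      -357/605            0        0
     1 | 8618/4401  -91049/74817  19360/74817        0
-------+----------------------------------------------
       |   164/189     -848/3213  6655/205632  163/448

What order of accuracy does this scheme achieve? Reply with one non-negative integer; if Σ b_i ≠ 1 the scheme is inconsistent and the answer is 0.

b = (164/189, -848/3213, 6655/205632, 163/448)
c = (0, -3/4, -21/11, 1)
Ac = (0, 0, 1071/2420, 273/652)
Σ b_i: 164/189·1 + (-848/3213)·1 + 6655/205632·1 + 163/448·1 = 1 ✓
b·c: (-848/3213)·(-3/4) + 6655/205632·(-21/11) + 163/448·1 = 1/2 ✓
b·c²: (-848/3213)·9/16 + 6655/205632·441/121 + 163/448·1 = 1/3 ✓
b·Ac: 6655/205632·1071/2420 + 163/448·273/652 = 1/6 ✓
b·c³: (-848/3213)·(-27/64) + 6655/205632·(-9261/1331) + 163/448·1 = 1/4 ✓
b·(c∘Ac): 6655/205632·(-22491/26620) + 163/448·273/652 = 1/8 ✓
b·Ac²: 6655/205632·(-3213/9680) + 163/448·2023/7824 = 1/12 ✓
b·A²c: 163/448·56/489 = 1/24 ✓; 4 stages ⇒ order 4.

4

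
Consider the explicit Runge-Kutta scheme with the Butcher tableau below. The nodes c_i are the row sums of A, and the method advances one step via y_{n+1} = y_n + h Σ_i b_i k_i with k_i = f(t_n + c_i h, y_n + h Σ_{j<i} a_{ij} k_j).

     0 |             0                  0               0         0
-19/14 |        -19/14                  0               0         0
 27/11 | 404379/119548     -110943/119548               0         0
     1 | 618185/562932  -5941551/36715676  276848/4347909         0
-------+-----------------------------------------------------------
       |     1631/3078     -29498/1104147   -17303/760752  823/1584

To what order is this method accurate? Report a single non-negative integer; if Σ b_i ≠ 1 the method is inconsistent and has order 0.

4

b = (1631/3078, -29498/1104147, -17303/760752, 823/1584)
c = (0, -19/14, 27/11, 1)
Ac = (0, 0, 15849/12584, 2475/6584)
Σ b_i: 1631/3078·1 + (-29498/1104147)·1 + (-17303/760752)·1 + 823/1584·1 = 1 ✓
b·c: (-29498/1104147)·(-19/14) + (-17303/760752)·27/11 + 823/1584·1 = 1/2 ✓
b·c²: (-29498/1104147)·361/196 + (-17303/760752)·729/121 + 823/1584·1 = 1/3 ✓
b·Ac: (-17303/760752)·15849/12584 + 823/1584·2475/6584 = 1/6 ✓
b·c³: (-29498/1104147)·(-6859/2744) + (-17303/760752)·19683/1331 + 823/1584·1 = 1/4 ✓
b·(c∘Ac): (-17303/760752)·427923/138424 + 823/1584·2475/6584 = 1/8 ✓
b·Ac²: (-17303/760752)·(-301131/176176) + 823/1584·7887/92176 = 1/12 ✓
b·A²c: 823/1584·66/823 = 1/24 ✓; 4 stages ⇒ order 4.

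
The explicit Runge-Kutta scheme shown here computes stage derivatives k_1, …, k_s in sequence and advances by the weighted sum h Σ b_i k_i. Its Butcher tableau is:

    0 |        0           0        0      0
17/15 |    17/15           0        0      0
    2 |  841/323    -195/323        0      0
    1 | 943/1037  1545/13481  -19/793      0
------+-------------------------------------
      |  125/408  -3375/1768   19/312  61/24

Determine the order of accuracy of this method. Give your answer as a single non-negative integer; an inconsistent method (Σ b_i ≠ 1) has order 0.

4

b = (125/408, -3375/1768, 19/312, 61/24)
c = (0, 17/15, 2, 1)
Ac = (0, 0, -13/19, 5/61)
Σ b_i: 125/408·1 + (-3375/1768)·1 + 19/312·1 + 61/24·1 = 1 ✓
b·c: (-3375/1768)·17/15 + 19/312·2 + 61/24·1 = 1/2 ✓
b·c²: (-3375/1768)·289/225 + 19/312·4 + 61/24·1 = 1/3 ✓
b·Ac: 19/312·(-13/19) + 61/24·5/61 = 1/6 ✓
b·c³: (-3375/1768)·4913/3375 + 19/312·8 + 61/24·1 = 1/4 ✓
b·(c∘Ac): 19/312·(-26/19) + 61/24·5/61 = 1/8 ✓
b·Ac²: 19/312·(-221/285) + 61/24·47/915 = 1/12 ✓
b·A²c: 61/24·1/61 = 1/24 ✓; 4 stages ⇒ order 4.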